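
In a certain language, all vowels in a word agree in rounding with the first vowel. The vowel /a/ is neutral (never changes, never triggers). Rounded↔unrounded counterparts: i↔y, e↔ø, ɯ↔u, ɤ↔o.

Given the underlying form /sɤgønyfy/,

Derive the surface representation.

[sɤgenifi]

/ø/ harmonizes with /ɤ/ ([-round]) → [e]
/y/ harmonizes with /ɤ/ ([-round]) → [i]
/y/ harmonizes with /ɤ/ ([-round]) → [i]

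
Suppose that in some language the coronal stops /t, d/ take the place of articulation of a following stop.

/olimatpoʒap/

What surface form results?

/t/ before /p/ (labial) → [p]

[olimappoʒap]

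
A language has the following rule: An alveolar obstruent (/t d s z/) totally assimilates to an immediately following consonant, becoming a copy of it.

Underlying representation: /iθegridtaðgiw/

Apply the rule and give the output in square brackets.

/d/ before /t/ → [t] (total assimilation)

[iθegrittaðgiw]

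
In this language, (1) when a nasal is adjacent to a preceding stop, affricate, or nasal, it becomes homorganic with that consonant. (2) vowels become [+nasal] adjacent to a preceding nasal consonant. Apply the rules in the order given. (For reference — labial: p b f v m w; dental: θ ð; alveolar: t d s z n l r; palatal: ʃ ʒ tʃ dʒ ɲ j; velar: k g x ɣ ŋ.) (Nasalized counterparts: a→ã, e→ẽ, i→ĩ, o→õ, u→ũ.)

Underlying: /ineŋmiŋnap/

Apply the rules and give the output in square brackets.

Rule 1: /m/ after /ŋ/ (velar) → [ŋ]
Rule 1: /n/ after /ŋ/ (velar) → [ŋ]
After rule 1: ineŋŋiŋŋap
Rule 2: /e/ after nasal /n/ → [ẽ]
Rule 2: /i/ after nasal /ŋ/ → [ĩ]
Rule 2: /a/ after nasal /ŋ/ → [ã]

[inẽŋŋĩŋŋãp]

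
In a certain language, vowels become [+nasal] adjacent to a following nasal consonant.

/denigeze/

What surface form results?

/e/ before nasal /n/ → [ẽ]

[dẽnigeze]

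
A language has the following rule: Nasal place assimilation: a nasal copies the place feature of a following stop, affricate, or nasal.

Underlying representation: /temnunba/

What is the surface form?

[tennumba]

/m/ before /n/ (alveolar) → [n]
/n/ before /b/ (labial) → [m]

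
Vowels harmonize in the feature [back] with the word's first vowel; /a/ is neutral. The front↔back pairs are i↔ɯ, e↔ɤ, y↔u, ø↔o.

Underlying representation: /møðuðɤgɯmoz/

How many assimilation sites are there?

/u/ harmonizes with /ø/ ([-back]) → [y]
/ɤ/ harmonizes with /ø/ ([-back]) → [e]
/ɯ/ harmonizes with /ø/ ([-back]) → [i]
/o/ harmonizes with /ø/ ([-back]) → [ø]
4 segments change.

4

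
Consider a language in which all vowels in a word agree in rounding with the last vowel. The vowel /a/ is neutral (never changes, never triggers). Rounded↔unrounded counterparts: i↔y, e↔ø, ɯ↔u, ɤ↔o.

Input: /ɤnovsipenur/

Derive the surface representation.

[onovsypønur]

/ɤ/ harmonizes with /u/ ([+round]) → [o]
/i/ harmonizes with /u/ ([+round]) → [y]
/e/ harmonizes with /u/ ([+round]) → [ø]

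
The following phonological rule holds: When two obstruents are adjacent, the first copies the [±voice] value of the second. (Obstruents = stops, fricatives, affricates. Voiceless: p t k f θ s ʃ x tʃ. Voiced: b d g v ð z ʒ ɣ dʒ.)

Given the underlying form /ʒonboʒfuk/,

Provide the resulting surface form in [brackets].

[ʒonboʃfuk]

/ʒ/ before /f/ (voiceless) → [ʃ]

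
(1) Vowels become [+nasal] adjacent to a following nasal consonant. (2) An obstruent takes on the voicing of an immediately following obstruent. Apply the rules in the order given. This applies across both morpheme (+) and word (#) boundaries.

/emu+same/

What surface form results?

[ẽmu+sãme]

Rule 1: /e/ before nasal /m/ → [ẽ]
Rule 1: /a/ before nasal /m/ → [ã]
After rule 1: ẽmu+sãme
Rule 2: no segment meets the rule's conditions; no change.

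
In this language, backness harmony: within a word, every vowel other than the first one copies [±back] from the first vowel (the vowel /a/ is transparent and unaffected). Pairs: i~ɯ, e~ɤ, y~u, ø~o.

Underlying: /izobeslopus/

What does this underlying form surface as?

[izøbesløpys]

/o/ harmonizes with /i/ ([-back]) → [ø]
/o/ harmonizes with /i/ ([-back]) → [ø]
/u/ harmonizes with /i/ ([-back]) → [y]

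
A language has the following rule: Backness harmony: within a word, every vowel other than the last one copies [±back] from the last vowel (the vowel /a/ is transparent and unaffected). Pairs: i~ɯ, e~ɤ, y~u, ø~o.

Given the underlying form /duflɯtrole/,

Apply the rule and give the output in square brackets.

[dyflitrøle]

/u/ harmonizes with /e/ ([-back]) → [y]
/ɯ/ harmonizes with /e/ ([-back]) → [i]
/o/ harmonizes with /e/ ([-back]) → [ø]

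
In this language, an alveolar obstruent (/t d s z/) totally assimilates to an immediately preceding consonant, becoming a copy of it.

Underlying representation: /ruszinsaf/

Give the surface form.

/z/ after /s/ → [s] (total assimilation)
/s/ after /n/ → [n] (total assimilation)

[russinnaf]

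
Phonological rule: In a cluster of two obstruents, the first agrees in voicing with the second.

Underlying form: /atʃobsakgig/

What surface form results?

[atʃopsaggig]

/b/ before /s/ (voiceless) → [p]
/k/ before /g/ (voiced) → [g]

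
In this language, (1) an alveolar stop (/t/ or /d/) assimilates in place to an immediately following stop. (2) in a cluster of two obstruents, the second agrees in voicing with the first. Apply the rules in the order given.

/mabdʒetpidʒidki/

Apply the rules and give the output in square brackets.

[mabdʒeppidʒiggi]

Rule 1: /t/ before /p/ (labial) → [p]
Rule 1: /d/ before /k/ (velar) → [g]
After rule 1: mabdʒeppidʒigki
Rule 2: /k/ after /g/ (voiced) → [g]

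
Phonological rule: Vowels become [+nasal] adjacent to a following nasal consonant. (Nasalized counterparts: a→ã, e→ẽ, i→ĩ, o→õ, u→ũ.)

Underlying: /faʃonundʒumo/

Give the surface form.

[faʃõnũndʒũmo]

/o/ before nasal /n/ → [õ]
/u/ before nasal /n/ → [ũ]
/u/ before nasal /m/ → [ũ]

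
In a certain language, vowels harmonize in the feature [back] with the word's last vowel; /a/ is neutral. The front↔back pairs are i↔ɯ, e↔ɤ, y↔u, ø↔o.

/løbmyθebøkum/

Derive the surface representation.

[lobmuθɤbokum]

/ø/ harmonizes with /u/ ([+back]) → [o]
/y/ harmonizes with /u/ ([+back]) → [u]
/e/ harmonizes with /u/ ([+back]) → [ɤ]
/ø/ harmonizes with /u/ ([+back]) → [o]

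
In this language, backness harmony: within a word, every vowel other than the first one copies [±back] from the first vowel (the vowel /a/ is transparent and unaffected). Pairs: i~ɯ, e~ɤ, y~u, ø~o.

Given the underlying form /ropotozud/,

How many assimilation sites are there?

No segment meets the rule's conditions.

0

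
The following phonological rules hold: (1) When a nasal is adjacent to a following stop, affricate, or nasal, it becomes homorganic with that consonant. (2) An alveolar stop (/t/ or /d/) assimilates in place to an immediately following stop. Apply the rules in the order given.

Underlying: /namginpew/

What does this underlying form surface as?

[naŋgimpew]

Rule 1: /m/ before /g/ (velar) → [ŋ]
Rule 1: /n/ before /p/ (labial) → [m]
After rule 1: naŋgimpew
Rule 2: no segment meets the rule's conditions; no change.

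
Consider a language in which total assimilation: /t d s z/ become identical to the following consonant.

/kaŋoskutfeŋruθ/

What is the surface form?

[kaŋokkuffeŋruθ]

/s/ before /k/ → [k] (total assimilation)
/t/ before /f/ → [f] (total assimilation)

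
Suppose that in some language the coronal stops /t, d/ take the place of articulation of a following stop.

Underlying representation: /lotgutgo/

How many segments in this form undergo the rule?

2

/t/ before /g/ (velar) → [k]
/t/ before /g/ (velar) → [k]
2 segments change.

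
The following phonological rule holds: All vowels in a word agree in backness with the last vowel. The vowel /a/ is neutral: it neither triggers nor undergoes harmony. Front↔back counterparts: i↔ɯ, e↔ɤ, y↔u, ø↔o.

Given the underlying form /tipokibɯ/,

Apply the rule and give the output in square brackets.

/i/ harmonizes with /ɯ/ ([+back]) → [ɯ]
/i/ harmonizes with /ɯ/ ([+back]) → [ɯ]

[tɯpokɯbɯ]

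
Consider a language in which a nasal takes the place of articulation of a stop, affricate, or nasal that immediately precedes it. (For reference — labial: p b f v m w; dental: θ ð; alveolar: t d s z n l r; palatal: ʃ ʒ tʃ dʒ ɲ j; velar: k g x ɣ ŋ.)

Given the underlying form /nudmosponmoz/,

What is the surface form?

[nudnosponnoz]

/m/ after /d/ (alveolar) → [n]
/m/ after /n/ (alveolar) → [n]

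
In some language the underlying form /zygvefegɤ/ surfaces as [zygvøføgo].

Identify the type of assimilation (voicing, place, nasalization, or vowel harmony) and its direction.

vowel harmony, progressive

/e/→[ø] /e/→[ø] /ɤ/→[o].
Vowels agree with the first vowel, so the harmony is progressive.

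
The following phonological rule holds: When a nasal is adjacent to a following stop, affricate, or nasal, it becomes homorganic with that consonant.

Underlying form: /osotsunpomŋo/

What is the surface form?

/n/ before /p/ (labial) → [m]
/m/ before /ŋ/ (velar) → [ŋ]

[osotsumpoŋŋo]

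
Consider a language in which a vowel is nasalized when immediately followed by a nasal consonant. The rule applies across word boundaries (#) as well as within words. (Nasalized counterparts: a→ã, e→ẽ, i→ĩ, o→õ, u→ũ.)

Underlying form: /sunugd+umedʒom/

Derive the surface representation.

/u/ before nasal /n/ → [ũ]
/u/ before nasal /m/ → [ũ]
/o/ before nasal /m/ → [õ]

[sũnugd+ũmedʒõm]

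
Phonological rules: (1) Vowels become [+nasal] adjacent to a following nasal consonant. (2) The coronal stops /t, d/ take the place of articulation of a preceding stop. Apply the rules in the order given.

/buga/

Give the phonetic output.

Rule 1: no segment meets the rule's conditions; no change.
After rule 1: buga
Rule 2: no segment meets the rule's conditions; no change.

[buga]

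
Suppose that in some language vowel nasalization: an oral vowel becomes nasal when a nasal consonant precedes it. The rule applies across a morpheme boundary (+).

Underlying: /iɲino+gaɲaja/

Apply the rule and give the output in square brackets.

/i/ after nasal /ɲ/ → [ĩ]
/o/ after nasal /n/ → [õ]
/a/ after nasal /ɲ/ → [ã]

[iɲĩnõ+gaɲãja]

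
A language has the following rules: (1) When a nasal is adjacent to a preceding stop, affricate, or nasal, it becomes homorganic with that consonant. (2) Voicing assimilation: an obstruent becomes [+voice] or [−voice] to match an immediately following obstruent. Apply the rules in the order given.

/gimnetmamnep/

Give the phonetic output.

Rule 1: /n/ after /m/ (labial) → [m]
Rule 1: /m/ after /t/ (alveolar) → [n]
Rule 1: /n/ after /m/ (labial) → [m]
After rule 1: gimmetnammep
Rule 2: no segment meets the rule's conditions; no change.

[gimmetnammep]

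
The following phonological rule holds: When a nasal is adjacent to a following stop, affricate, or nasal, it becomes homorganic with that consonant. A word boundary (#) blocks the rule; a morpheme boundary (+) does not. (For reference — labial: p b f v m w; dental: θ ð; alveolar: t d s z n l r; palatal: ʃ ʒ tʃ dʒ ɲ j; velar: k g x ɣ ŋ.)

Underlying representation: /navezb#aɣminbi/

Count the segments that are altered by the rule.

/n/ before /b/ (labial) → [m]
1 segment changes.

1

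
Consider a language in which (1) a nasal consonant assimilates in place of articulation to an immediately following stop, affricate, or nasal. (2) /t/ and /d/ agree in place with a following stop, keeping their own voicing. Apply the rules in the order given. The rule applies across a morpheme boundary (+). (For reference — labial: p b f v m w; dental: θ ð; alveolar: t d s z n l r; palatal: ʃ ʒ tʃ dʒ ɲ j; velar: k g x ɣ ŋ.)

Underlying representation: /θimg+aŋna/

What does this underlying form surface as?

Rule 1: /m/ before /g/ (velar) → [ŋ]
Rule 1: /ŋ/ before /n/ (alveolar) → [n]
After rule 1: θiŋg+anna
Rule 2: no segment meets the rule's conditions; no change.

[θiŋg+anna]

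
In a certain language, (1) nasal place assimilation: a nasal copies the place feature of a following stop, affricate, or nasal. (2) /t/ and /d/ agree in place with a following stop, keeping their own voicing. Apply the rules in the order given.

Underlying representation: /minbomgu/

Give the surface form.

Rule 1: /n/ before /b/ (labial) → [m]
Rule 1: /m/ before /g/ (velar) → [ŋ]
After rule 1: mimboŋgu
Rule 2: no segment meets the rule's conditions; no change.

[mimboŋgu]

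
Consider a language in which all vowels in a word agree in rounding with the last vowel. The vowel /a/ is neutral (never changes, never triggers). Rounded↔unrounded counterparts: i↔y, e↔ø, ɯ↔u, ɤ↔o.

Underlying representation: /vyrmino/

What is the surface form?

/i/ harmonizes with /o/ ([+round]) → [y]

[vyrmyno]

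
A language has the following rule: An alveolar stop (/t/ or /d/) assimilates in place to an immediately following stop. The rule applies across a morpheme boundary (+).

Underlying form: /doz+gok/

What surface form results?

no segment meets the rule's conditions; no change.

[doz+gok]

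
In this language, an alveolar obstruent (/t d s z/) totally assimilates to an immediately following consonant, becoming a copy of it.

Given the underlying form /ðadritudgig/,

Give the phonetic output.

/d/ before /r/ → [r] (total assimilation)
/d/ before /g/ → [g] (total assimilation)

[ðarrituggig]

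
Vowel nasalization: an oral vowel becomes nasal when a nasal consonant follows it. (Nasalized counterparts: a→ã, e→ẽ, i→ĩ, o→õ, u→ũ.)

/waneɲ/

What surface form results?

[wãnẽɲ]

/a/ before nasal /n/ → [ã]
/e/ before nasal /ɲ/ → [ẽ]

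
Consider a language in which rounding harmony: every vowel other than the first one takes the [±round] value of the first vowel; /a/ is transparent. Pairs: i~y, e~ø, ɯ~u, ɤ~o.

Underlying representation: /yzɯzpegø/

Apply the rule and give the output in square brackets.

/ɯ/ harmonizes with /y/ ([+round]) → [u]
/e/ harmonizes with /y/ ([+round]) → [ø]

[yzuzpøgø]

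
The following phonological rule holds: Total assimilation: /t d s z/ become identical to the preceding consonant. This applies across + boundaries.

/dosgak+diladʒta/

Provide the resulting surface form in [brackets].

/d/ after /k/ → [k] (total assimilation)
/t/ after /dʒ/ → [dʒ] (total assimilation)

[dosgak+kiladʒdʒa]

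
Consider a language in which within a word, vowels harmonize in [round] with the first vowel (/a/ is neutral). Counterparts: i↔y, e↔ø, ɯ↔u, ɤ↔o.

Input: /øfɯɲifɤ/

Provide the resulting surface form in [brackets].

/ɯ/ harmonizes with /ø/ ([+round]) → [u]
/i/ harmonizes with /ø/ ([+round]) → [y]
/ɤ/ harmonizes with /ø/ ([+round]) → [o]

[øfuɲyfo]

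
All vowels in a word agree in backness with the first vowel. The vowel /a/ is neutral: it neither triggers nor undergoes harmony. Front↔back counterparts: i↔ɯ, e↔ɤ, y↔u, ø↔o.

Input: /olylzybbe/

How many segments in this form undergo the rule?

/y/ harmonizes with /o/ ([+back]) → [u]
/y/ harmonizes with /o/ ([+back]) → [u]
/e/ harmonizes with /o/ ([+back]) → [ɤ]
3 segments change.

3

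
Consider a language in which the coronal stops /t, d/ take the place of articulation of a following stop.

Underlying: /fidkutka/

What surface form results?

[figkukka]

/d/ before /k/ (velar) → [g]
/t/ before /k/ (velar) → [k]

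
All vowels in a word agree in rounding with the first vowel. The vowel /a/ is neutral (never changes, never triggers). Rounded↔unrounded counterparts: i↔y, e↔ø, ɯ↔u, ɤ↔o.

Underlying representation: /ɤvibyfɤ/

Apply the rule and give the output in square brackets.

[ɤvibifɤ]

/y/ harmonizes with /ɤ/ ([-round]) → [i]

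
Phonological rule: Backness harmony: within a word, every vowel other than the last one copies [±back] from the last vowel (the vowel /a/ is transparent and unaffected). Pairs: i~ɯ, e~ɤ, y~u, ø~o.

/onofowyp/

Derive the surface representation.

[ønøføwyp]

/o/ harmonizes with /y/ ([-back]) → [ø]
/o/ harmonizes with /y/ ([-back]) → [ø]
/o/ harmonizes with /y/ ([-back]) → [ø]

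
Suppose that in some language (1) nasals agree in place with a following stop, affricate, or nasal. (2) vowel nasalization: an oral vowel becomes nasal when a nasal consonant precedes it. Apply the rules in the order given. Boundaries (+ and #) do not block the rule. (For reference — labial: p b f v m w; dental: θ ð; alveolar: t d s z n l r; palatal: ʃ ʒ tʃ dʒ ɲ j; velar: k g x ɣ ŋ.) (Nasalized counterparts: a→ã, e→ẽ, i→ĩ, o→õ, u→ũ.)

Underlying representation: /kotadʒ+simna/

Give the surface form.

Rule 1: /m/ before /n/ (alveolar) → [n]
After rule 1: kotadʒ+sinna
Rule 2: /a/ after nasal /n/ → [ã]

[kotadʒ+sinnã]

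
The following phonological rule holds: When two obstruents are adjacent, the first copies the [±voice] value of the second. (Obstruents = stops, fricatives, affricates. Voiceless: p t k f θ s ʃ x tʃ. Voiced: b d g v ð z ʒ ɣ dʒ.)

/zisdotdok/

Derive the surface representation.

[zizdoddok]

/s/ before /d/ (voiced) → [z]
/t/ before /d/ (voiced) → [d]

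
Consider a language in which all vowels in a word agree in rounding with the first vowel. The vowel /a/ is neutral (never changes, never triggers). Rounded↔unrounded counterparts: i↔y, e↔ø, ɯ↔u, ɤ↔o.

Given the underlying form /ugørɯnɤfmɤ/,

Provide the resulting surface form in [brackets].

/ɯ/ harmonizes with /u/ ([+round]) → [u]
/ɤ/ harmonizes with /u/ ([+round]) → [o]
/ɤ/ harmonizes with /u/ ([+round]) → [o]

[ugørunofmo]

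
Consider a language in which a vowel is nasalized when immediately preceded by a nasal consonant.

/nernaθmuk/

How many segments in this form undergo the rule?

3

/e/ after nasal /n/ → [ẽ]
/a/ after nasal /n/ → [ã]
/u/ after nasal /m/ → [ũ]
3 segments change.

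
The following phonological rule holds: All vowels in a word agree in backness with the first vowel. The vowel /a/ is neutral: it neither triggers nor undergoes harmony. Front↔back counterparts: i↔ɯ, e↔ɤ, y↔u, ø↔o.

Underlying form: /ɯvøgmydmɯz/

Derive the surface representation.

[ɯvogmudmɯz]

/ø/ harmonizes with /ɯ/ ([+back]) → [o]
/y/ harmonizes with /ɯ/ ([+back]) → [u]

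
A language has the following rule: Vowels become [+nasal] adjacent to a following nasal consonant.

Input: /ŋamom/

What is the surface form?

[ŋãmõm]

/a/ before nasal /m/ → [ã]
/o/ before nasal /m/ → [õ]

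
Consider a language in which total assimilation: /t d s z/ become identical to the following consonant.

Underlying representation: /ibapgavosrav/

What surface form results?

/s/ before /r/ → [r] (total assimilation)

[ibapgavorrav]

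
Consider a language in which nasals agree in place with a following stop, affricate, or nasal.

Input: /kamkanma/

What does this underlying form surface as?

/m/ before /k/ (velar) → [ŋ]
/n/ before /m/ (labial) → [m]

[kaŋkamma]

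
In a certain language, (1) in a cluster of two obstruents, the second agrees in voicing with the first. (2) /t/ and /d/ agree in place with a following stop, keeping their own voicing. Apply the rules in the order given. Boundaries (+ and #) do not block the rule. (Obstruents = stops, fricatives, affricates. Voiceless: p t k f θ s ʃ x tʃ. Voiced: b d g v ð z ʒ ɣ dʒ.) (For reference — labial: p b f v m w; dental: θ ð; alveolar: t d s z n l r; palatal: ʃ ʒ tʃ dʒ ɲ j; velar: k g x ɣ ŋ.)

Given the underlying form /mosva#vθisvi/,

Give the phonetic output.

Rule 1: /v/ after /s/ (voiceless) → [f]
Rule 1: /θ/ after /v/ (voiced) → [ð]
Rule 1: /v/ after /s/ (voiceless) → [f]
After rule 1: mosfa#vðisfi
Rule 2: no segment meets the rule's conditions; no change.

[mosfa#vðisfi]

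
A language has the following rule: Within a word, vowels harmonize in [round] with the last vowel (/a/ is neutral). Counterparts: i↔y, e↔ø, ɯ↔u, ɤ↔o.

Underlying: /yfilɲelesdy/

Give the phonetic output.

[yfylɲøløsdy]

/i/ harmonizes with /y/ ([+round]) → [y]
/e/ harmonizes with /y/ ([+round]) → [ø]
/e/ harmonizes with /y/ ([+round]) → [ø]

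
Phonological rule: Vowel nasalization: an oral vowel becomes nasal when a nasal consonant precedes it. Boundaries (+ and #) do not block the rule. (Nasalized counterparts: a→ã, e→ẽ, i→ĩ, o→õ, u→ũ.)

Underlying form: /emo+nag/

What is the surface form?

[emõ+nãg]

/o/ after nasal /m/ → [õ]
/a/ after nasal /n/ → [ã]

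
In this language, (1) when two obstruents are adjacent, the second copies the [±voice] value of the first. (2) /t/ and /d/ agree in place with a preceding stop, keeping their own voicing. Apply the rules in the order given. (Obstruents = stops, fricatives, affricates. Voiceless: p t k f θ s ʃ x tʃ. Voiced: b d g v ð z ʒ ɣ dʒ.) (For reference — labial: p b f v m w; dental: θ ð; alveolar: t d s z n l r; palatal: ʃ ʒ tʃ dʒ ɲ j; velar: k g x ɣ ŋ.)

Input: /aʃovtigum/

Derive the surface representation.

[aʃovdigum]

Rule 1: /t/ after /v/ (voiced) → [d]
After rule 1: aʃovdigum
Rule 2: no segment meets the rule's conditions; no change.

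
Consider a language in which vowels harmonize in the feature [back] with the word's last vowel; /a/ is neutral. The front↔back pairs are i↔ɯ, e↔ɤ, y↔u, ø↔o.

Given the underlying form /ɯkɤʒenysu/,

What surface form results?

[ɯkɤʒɤnusu]

/e/ harmonizes with /u/ ([+back]) → [ɤ]
/y/ harmonizes with /u/ ([+back]) → [u]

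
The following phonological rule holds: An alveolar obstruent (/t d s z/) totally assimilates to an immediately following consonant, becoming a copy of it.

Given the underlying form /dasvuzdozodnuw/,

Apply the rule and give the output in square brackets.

[davvuddozonnuw]

/s/ before /v/ → [v] (total assimilation)
/z/ before /d/ → [d] (total assimilation)
/d/ before /n/ → [n] (total assimilation)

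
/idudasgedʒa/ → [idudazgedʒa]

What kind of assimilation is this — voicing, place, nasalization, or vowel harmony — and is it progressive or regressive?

/s/→[z].
Each target copies a feature from the following segment, so the direction is regressive.

voicing assimilation, regressive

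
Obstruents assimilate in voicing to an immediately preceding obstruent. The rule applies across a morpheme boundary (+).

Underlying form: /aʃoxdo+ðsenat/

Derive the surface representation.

/d/ after /x/ (voiceless) → [t]
/s/ after /ð/ (voiced) → [z]

[aʃoxto+ðzenat]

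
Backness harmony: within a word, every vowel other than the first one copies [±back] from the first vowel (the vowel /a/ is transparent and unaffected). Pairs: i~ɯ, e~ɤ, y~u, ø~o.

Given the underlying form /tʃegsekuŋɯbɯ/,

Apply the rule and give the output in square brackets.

/u/ harmonizes with /e/ ([-back]) → [y]
/ɯ/ harmonizes with /e/ ([-back]) → [i]
/ɯ/ harmonizes with /e/ ([-back]) → [i]

[tʃegsekyŋibi]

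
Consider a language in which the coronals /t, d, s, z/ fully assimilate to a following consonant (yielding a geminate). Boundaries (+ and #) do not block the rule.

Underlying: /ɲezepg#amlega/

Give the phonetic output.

[ɲezepg#amlega]

no segment meets the rule's conditions; no change.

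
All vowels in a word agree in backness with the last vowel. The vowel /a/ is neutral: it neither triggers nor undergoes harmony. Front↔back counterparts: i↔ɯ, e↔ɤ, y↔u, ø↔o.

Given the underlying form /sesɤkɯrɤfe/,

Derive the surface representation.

/ɤ/ harmonizes with /e/ ([-back]) → [e]
/ɯ/ harmonizes with /e/ ([-back]) → [i]
/ɤ/ harmonizes with /e/ ([-back]) → [e]

[sesekirefe]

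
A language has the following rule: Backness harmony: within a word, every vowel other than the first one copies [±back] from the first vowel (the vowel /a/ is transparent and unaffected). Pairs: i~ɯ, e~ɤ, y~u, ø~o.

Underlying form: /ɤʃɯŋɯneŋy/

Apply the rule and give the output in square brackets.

/e/ harmonizes with /ɤ/ ([+back]) → [ɤ]
/y/ harmonizes with /ɤ/ ([+back]) → [u]

[ɤʃɯŋɯnɤŋu]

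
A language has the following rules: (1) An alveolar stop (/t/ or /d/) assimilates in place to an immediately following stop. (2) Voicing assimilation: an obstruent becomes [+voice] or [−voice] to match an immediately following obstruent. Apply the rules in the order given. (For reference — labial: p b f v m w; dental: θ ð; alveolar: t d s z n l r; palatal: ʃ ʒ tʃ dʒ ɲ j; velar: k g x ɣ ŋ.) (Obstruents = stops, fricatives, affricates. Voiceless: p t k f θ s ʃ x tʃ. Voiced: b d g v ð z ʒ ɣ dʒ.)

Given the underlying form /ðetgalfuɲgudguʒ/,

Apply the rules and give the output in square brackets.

Rule 1: /t/ before /g/ (velar) → [k]
Rule 1: /d/ before /g/ (velar) → [g]
After rule 1: ðekgalfuɲgugguʒ
Rule 2: /k/ before /g/ (voiced) → [g]

[ðeggalfuɲgugguʒ]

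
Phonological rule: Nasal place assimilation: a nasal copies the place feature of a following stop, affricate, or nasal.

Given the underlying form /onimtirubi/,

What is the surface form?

[onintirubi]

/m/ before /t/ (alveolar) → [n]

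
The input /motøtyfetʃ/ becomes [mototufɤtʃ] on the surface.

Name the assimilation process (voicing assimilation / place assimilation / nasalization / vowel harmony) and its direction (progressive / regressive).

vowel harmony, progressive

/ø/→[o] /y/→[u] /e/→[ɤ].
Vowels agree with the first vowel, so the harmony is progressive.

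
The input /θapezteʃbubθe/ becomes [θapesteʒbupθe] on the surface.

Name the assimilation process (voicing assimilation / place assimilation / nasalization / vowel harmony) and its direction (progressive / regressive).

voicing assimilation, regressive

/z/→[s] /ʃ/→[ʒ] /b/→[p].
Each target copies a feature from the following segment, so the direction is regressive.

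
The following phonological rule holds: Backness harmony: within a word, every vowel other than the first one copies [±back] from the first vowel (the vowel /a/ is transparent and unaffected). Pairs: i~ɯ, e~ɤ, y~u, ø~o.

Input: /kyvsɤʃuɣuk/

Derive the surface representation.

[kyvseʃyɣyk]

/ɤ/ harmonizes with /y/ ([-back]) → [e]
/u/ harmonizes with /y/ ([-back]) → [y]
/u/ harmonizes with /y/ ([-back]) → [y]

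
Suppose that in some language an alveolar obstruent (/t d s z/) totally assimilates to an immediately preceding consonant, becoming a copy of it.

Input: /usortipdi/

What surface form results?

/t/ after /r/ → [r] (total assimilation)
/d/ after /p/ → [p] (total assimilation)

[usorrippi]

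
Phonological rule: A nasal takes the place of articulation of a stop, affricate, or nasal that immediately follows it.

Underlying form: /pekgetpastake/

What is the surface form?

no segment meets the rule's conditions; no change.

[pekgetpastake]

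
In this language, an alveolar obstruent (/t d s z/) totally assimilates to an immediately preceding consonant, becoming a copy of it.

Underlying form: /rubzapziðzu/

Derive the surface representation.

/z/ after /b/ → [b] (total assimilation)
/z/ after /p/ → [p] (total assimilation)
/z/ after /ð/ → [ð] (total assimilation)

[rubbappiððu]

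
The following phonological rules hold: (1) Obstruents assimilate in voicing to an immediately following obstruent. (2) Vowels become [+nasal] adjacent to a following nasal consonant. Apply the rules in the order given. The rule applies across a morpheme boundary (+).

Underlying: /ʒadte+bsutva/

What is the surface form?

[ʒatte+psudva]

Rule 1: /d/ before /t/ (voiceless) → [t]
Rule 1: /b/ before /s/ (voiceless) → [p]
Rule 1: /t/ before /v/ (voiced) → [d]
After rule 1: ʒatte+psudva
Rule 2: no segment meets the rule's conditions; no change.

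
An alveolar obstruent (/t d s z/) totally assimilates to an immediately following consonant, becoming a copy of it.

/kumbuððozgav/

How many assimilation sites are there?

1

/z/ before /g/ → [g] (total assimilation)
1 segment changes.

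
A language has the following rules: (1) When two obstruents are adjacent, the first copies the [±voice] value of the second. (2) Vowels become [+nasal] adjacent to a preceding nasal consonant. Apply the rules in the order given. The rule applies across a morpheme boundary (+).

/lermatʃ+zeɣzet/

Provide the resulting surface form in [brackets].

Rule 1: /tʃ/ before /z/ (voiced) → [dʒ]
After rule 1: lermadʒ+zeɣzet
Rule 2: /a/ after nasal /m/ → [ã]

[lermãdʒ+zeɣzet]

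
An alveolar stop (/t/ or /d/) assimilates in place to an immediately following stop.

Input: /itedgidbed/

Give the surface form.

/d/ before /g/ (velar) → [g]
/d/ before /b/ (labial) → [b]

[iteggibbed]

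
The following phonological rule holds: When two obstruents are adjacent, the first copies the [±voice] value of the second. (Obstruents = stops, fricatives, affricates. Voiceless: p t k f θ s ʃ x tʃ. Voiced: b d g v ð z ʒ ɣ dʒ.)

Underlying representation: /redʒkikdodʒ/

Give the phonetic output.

[retʃkigdodʒ]

/dʒ/ before /k/ (voiceless) → [tʃ]
/k/ before /d/ (voiced) → [g]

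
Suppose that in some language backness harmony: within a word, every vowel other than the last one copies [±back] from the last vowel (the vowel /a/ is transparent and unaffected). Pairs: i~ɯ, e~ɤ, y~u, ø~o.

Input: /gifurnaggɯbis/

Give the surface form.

/u/ harmonizes with /i/ ([-back]) → [y]
/ɯ/ harmonizes with /i/ ([-back]) → [i]

[gifyrnaggibis]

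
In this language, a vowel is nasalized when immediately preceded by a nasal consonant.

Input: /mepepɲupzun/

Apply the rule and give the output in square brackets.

/e/ after nasal /m/ → [ẽ]
/u/ after nasal /ɲ/ → [ũ]

[mẽpepɲũpzun]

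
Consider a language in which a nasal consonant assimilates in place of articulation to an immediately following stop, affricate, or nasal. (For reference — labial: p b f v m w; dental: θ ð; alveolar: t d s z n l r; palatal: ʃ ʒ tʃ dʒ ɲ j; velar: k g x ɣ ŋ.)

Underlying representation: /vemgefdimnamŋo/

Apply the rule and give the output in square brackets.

/m/ before /g/ (velar) → [ŋ]
/m/ before /n/ (alveolar) → [n]
/m/ before /ŋ/ (velar) → [ŋ]

[veŋgefdinnaŋŋo]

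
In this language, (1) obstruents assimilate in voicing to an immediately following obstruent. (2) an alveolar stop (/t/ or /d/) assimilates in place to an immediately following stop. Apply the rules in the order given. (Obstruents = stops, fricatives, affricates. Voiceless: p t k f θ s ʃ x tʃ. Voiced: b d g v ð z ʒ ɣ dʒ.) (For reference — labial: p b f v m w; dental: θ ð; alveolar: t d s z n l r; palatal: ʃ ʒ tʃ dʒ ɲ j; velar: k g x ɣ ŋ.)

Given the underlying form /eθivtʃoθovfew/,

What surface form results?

[eθiftʃoθoffew]

Rule 1: /v/ before /tʃ/ (voiceless) → [f]
Rule 1: /v/ before /f/ (voiceless) → [f]
After rule 1: eθiftʃoθoffew
Rule 2: no segment meets the rule's conditions; no change.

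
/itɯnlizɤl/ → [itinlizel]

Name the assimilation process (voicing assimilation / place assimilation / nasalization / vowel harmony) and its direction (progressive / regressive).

vowel harmony, progressive

/ɯ/→[i] /ɤ/→[e].
Vowels agree with the first vowel, so the harmony is progressive.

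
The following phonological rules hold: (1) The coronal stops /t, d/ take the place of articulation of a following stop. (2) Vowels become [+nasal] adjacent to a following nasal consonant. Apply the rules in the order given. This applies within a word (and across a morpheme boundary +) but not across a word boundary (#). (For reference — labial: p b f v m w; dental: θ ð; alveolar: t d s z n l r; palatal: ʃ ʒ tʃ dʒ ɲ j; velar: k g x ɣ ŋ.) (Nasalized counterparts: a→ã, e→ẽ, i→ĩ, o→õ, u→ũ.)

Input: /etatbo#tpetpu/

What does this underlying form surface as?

[etapbo#ppeppu]

Rule 1: /t/ before /b/ (labial) → [p]
Rule 1: /t/ before /p/ (labial) → [p]
Rule 1: /t/ before /p/ (labial) → [p]
After rule 1: etapbo#ppeppu
Rule 2: no segment meets the rule's conditions; no change.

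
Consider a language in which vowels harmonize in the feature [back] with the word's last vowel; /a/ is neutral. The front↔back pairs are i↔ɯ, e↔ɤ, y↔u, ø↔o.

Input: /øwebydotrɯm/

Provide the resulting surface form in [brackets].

[owɤbudotrɯm]

/ø/ harmonizes with /ɯ/ ([+back]) → [o]
/e/ harmonizes with /ɯ/ ([+back]) → [ɤ]
/y/ harmonizes with /ɯ/ ([+back]) → [u]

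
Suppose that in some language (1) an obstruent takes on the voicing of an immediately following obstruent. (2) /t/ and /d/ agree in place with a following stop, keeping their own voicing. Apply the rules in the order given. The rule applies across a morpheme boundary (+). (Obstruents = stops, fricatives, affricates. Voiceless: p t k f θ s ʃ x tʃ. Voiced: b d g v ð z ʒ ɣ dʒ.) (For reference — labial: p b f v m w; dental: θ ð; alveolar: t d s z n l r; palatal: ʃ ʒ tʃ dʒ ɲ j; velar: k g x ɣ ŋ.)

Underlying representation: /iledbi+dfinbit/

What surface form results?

Rule 1: /d/ before /f/ (voiceless) → [t]
After rule 1: iledbi+tfinbit
Rule 2: /d/ before /b/ (labial) → [b]

[ilebbi+tfinbit]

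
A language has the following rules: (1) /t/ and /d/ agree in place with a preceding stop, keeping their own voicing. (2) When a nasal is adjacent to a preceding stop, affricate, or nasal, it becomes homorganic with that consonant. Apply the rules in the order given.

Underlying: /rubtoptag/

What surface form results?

[rubpoppag]

Rule 1: /t/ after /b/ (labial) → [p]
Rule 1: /t/ after /p/ (labial) → [p]
After rule 1: rubpoppag
Rule 2: no segment meets the rule's conditions; no change.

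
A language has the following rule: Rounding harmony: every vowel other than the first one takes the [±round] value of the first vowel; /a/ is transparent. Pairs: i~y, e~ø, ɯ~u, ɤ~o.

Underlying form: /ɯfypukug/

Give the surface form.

[ɯfipɯkɯg]

/y/ harmonizes with /ɯ/ ([-round]) → [i]
/u/ harmonizes with /ɯ/ ([-round]) → [ɯ]
/u/ harmonizes with /ɯ/ ([-round]) → [ɯ]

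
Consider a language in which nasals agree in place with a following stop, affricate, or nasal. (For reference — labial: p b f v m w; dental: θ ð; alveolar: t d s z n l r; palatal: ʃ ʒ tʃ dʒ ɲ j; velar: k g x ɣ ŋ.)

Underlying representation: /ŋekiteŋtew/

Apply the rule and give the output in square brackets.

/ŋ/ before /t/ (alveolar) → [n]

[ŋekitentew]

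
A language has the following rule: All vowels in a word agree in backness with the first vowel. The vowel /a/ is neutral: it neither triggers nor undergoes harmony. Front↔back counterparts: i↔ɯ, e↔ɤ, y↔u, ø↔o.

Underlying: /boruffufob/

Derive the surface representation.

no segment meets the rule's conditions; no change.

[boruffufob]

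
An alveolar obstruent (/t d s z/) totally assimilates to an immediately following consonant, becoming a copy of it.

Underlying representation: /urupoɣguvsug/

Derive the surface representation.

[urupoɣguvsug]

no segment meets the rule's conditions; no change.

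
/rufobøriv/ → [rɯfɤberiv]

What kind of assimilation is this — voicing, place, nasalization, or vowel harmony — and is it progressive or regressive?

vowel harmony, regressive

/u/→[ɯ] /o/→[ɤ] /ø/→[e].
Vowels agree with the last vowel, so the harmony is regressive.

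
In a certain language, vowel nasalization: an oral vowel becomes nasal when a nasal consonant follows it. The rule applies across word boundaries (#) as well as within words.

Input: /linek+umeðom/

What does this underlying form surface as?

[lĩnek+ũmeðõm]

/i/ before nasal /n/ → [ĩ]
/u/ before nasal /m/ → [ũ]
/o/ before nasal /m/ → [õ]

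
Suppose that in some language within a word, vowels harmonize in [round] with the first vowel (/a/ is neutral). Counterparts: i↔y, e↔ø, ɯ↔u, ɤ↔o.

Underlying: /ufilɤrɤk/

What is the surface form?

/i/ harmonizes with /u/ ([+round]) → [y]
/ɤ/ harmonizes with /u/ ([+round]) → [o]
/ɤ/ harmonizes with /u/ ([+round]) → [o]

[ufylorok]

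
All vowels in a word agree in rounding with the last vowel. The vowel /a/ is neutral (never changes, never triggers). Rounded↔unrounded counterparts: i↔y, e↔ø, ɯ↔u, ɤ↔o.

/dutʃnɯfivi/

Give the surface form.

[dɯtʃnɯfivi]

/u/ harmonizes with /i/ ([-round]) → [ɯ]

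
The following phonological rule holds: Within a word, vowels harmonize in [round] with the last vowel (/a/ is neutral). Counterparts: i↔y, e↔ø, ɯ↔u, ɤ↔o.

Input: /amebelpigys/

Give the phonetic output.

[amøbølpygys]

/e/ harmonizes with /y/ ([+round]) → [ø]
/e/ harmonizes with /y/ ([+round]) → [ø]
/i/ harmonizes with /y/ ([+round]) → [y]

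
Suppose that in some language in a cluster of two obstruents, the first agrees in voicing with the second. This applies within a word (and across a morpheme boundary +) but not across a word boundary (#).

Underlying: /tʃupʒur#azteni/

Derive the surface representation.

/p/ before /ʒ/ (voiced) → [b]
/z/ before /t/ (voiceless) → [s]

[tʃubʒur#asteni]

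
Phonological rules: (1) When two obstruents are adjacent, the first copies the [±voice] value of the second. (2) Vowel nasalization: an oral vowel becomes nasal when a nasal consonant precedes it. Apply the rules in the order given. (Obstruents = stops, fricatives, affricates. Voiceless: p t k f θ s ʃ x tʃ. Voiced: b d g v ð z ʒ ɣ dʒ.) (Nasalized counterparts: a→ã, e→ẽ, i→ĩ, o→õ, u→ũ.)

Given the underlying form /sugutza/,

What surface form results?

Rule 1: /t/ before /z/ (voiced) → [d]
After rule 1: sugudza
Rule 2: no segment meets the rule's conditions; no change.

[sugudza]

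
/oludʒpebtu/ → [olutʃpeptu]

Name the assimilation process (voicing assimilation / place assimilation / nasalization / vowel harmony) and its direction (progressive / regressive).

/dʒ/→[tʃ] /b/→[p].
Each target copies a feature from the following segment, so the direction is regressive.

voicing assimilation, regressive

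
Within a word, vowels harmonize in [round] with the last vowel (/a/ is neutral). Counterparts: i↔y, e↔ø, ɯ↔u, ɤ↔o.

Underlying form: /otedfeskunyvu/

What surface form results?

[otødføskunyvu]

/e/ harmonizes with /u/ ([+round]) → [ø]
/e/ harmonizes with /u/ ([+round]) → [ø]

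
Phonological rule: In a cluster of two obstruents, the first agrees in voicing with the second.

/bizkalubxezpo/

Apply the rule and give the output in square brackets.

[biskalupxespo]

/z/ before /k/ (voiceless) → [s]
/b/ before /x/ (voiceless) → [p]
/z/ before /p/ (voiceless) → [s]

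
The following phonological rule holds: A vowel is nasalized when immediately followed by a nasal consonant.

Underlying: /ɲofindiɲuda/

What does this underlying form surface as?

[ɲofĩndĩɲuda]

/i/ before nasal /n/ → [ĩ]
/i/ before nasal /ɲ/ → [ĩ]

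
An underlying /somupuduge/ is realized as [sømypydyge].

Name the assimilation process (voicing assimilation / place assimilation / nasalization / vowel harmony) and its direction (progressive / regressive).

/o/→[ø] /u/→[y] /u/→[y] /u/→[y].
Vowels agree with the last vowel, so the harmony is regressive.

vowel harmony, regressive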